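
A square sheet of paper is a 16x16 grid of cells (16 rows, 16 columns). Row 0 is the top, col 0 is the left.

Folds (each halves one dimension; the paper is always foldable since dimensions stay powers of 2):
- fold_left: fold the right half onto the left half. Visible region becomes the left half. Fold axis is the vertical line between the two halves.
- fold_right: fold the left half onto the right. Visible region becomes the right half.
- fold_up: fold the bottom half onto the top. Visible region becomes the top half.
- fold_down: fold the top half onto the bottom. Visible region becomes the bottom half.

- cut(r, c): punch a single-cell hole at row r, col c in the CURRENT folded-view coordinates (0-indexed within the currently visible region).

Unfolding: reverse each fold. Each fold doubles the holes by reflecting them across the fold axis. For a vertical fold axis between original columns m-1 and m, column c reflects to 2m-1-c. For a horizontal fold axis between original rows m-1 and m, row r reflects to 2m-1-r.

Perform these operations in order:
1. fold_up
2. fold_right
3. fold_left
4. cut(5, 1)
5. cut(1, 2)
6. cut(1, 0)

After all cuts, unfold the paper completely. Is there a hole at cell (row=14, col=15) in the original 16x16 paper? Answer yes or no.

Op 1 fold_up: fold axis h@8; visible region now rows[0,8) x cols[0,16) = 8x16
Op 2 fold_right: fold axis v@8; visible region now rows[0,8) x cols[8,16) = 8x8
Op 3 fold_left: fold axis v@12; visible region now rows[0,8) x cols[8,12) = 8x4
Op 4 cut(5, 1): punch at orig (5,9); cuts so far [(5, 9)]; region rows[0,8) x cols[8,12) = 8x4
Op 5 cut(1, 2): punch at orig (1,10); cuts so far [(1, 10), (5, 9)]; region rows[0,8) x cols[8,12) = 8x4
Op 6 cut(1, 0): punch at orig (1,8); cuts so far [(1, 8), (1, 10), (5, 9)]; region rows[0,8) x cols[8,12) = 8x4
Unfold 1 (reflect across v@12): 6 holes -> [(1, 8), (1, 10), (1, 13), (1, 15), (5, 9), (5, 14)]
Unfold 2 (reflect across v@8): 12 holes -> [(1, 0), (1, 2), (1, 5), (1, 7), (1, 8), (1, 10), (1, 13), (1, 15), (5, 1), (5, 6), (5, 9), (5, 14)]
Unfold 3 (reflect across h@8): 24 holes -> [(1, 0), (1, 2), (1, 5), (1, 7), (1, 8), (1, 10), (1, 13), (1, 15), (5, 1), (5, 6), (5, 9), (5, 14), (10, 1), (10, 6), (10, 9), (10, 14), (14, 0), (14, 2), (14, 5), (14, 7), (14, 8), (14, 10), (14, 13), (14, 15)]
Holes: [(1, 0), (1, 2), (1, 5), (1, 7), (1, 8), (1, 10), (1, 13), (1, 15), (5, 1), (5, 6), (5, 9), (5, 14), (10, 1), (10, 6), (10, 9), (10, 14), (14, 0), (14, 2), (14, 5), (14, 7), (14, 8), (14, 10), (14, 13), (14, 15)]

Answer: yes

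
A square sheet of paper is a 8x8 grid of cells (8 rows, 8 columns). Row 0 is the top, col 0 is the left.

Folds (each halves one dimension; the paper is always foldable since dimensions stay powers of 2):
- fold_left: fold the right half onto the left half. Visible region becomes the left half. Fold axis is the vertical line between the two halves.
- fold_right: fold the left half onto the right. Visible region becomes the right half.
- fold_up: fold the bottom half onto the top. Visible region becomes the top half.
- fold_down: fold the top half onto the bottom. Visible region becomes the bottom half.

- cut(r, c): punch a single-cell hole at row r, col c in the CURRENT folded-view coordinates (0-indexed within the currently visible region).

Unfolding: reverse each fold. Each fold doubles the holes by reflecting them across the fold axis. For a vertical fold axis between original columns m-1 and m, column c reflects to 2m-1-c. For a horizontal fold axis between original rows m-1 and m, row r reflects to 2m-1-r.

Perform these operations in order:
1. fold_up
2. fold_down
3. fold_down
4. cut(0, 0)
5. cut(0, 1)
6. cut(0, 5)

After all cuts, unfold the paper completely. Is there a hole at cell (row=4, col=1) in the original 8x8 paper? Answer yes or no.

Answer: yes

Derivation:
Op 1 fold_up: fold axis h@4; visible region now rows[0,4) x cols[0,8) = 4x8
Op 2 fold_down: fold axis h@2; visible region now rows[2,4) x cols[0,8) = 2x8
Op 3 fold_down: fold axis h@3; visible region now rows[3,4) x cols[0,8) = 1x8
Op 4 cut(0, 0): punch at orig (3,0); cuts so far [(3, 0)]; region rows[3,4) x cols[0,8) = 1x8
Op 5 cut(0, 1): punch at orig (3,1); cuts so far [(3, 0), (3, 1)]; region rows[3,4) x cols[0,8) = 1x8
Op 6 cut(0, 5): punch at orig (3,5); cuts so far [(3, 0), (3, 1), (3, 5)]; region rows[3,4) x cols[0,8) = 1x8
Unfold 1 (reflect across h@3): 6 holes -> [(2, 0), (2, 1), (2, 5), (3, 0), (3, 1), (3, 5)]
Unfold 2 (reflect across h@2): 12 holes -> [(0, 0), (0, 1), (0, 5), (1, 0), (1, 1), (1, 5), (2, 0), (2, 1), (2, 5), (3, 0), (3, 1), (3, 5)]
Unfold 3 (reflect across h@4): 24 holes -> [(0, 0), (0, 1), (0, 5), (1, 0), (1, 1), (1, 5), (2, 0), (2, 1), (2, 5), (3, 0), (3, 1), (3, 5), (4, 0), (4, 1), (4, 5), (5, 0), (5, 1), (5, 5), (6, 0), (6, 1), (6, 5), (7, 0), (7, 1), (7, 5)]
Holes: [(0, 0), (0, 1), (0, 5), (1, 0), (1, 1), (1, 5), (2, 0), (2, 1), (2, 5), (3, 0), (3, 1), (3, 5), (4, 0), (4, 1), (4, 5), (5, 0), (5, 1), (5, 5), (6, 0), (6, 1), (6, 5), (7, 0), (7, 1), (7, 5)]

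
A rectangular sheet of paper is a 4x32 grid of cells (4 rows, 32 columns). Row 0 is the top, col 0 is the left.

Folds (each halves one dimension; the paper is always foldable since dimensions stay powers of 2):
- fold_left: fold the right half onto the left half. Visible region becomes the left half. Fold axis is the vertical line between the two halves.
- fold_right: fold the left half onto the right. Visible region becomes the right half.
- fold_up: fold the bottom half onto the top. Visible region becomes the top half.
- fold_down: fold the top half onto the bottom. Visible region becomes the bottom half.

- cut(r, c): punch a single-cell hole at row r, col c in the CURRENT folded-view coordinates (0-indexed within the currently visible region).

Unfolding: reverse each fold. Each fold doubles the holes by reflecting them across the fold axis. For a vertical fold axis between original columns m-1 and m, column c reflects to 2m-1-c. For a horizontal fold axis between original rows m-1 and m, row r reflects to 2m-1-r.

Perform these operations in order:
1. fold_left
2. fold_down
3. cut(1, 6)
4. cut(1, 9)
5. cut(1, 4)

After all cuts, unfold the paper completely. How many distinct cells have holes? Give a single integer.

Answer: 12

Derivation:
Op 1 fold_left: fold axis v@16; visible region now rows[0,4) x cols[0,16) = 4x16
Op 2 fold_down: fold axis h@2; visible region now rows[2,4) x cols[0,16) = 2x16
Op 3 cut(1, 6): punch at orig (3,6); cuts so far [(3, 6)]; region rows[2,4) x cols[0,16) = 2x16
Op 4 cut(1, 9): punch at orig (3,9); cuts so far [(3, 6), (3, 9)]; region rows[2,4) x cols[0,16) = 2x16
Op 5 cut(1, 4): punch at orig (3,4); cuts so far [(3, 4), (3, 6), (3, 9)]; region rows[2,4) x cols[0,16) = 2x16
Unfold 1 (reflect across h@2): 6 holes -> [(0, 4), (0, 6), (0, 9), (3, 4), (3, 6), (3, 9)]
Unfold 2 (reflect across v@16): 12 holes -> [(0, 4), (0, 6), (0, 9), (0, 22), (0, 25), (0, 27), (3, 4), (3, 6), (3, 9), (3, 22), (3, 25), (3, 27)]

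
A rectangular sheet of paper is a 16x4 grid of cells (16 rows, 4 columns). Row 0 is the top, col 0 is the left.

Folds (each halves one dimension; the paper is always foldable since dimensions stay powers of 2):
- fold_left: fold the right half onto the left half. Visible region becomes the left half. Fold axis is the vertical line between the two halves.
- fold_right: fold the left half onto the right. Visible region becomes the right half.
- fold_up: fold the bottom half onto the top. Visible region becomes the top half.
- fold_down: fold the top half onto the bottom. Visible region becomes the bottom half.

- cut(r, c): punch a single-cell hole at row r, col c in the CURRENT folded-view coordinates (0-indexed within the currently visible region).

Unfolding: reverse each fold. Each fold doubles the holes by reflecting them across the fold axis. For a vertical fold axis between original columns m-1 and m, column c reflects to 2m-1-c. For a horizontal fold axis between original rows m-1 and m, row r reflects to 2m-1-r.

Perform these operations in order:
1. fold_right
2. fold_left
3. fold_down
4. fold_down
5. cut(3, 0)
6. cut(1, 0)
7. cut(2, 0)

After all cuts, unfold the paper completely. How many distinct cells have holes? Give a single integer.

Op 1 fold_right: fold axis v@2; visible region now rows[0,16) x cols[2,4) = 16x2
Op 2 fold_left: fold axis v@3; visible region now rows[0,16) x cols[2,3) = 16x1
Op 3 fold_down: fold axis h@8; visible region now rows[8,16) x cols[2,3) = 8x1
Op 4 fold_down: fold axis h@12; visible region now rows[12,16) x cols[2,3) = 4x1
Op 5 cut(3, 0): punch at orig (15,2); cuts so far [(15, 2)]; region rows[12,16) x cols[2,3) = 4x1
Op 6 cut(1, 0): punch at orig (13,2); cuts so far [(13, 2), (15, 2)]; region rows[12,16) x cols[2,3) = 4x1
Op 7 cut(2, 0): punch at orig (14,2); cuts so far [(13, 2), (14, 2), (15, 2)]; region rows[12,16) x cols[2,3) = 4x1
Unfold 1 (reflect across h@12): 6 holes -> [(8, 2), (9, 2), (10, 2), (13, 2), (14, 2), (15, 2)]
Unfold 2 (reflect across h@8): 12 holes -> [(0, 2), (1, 2), (2, 2), (5, 2), (6, 2), (7, 2), (8, 2), (9, 2), (10, 2), (13, 2), (14, 2), (15, 2)]
Unfold 3 (reflect across v@3): 24 holes -> [(0, 2), (0, 3), (1, 2), (1, 3), (2, 2), (2, 3), (5, 2), (5, 3), (6, 2), (6, 3), (7, 2), (7, 3), (8, 2), (8, 3), (9, 2), (9, 3), (10, 2), (10, 3), (13, 2), (13, 3), (14, 2), (14, 3), (15, 2), (15, 3)]
Unfold 4 (reflect across v@2): 48 holes -> [(0, 0), (0, 1), (0, 2), (0, 3), (1, 0), (1, 1), (1, 2), (1, 3), (2, 0), (2, 1), (2, 2), (2, 3), (5, 0), (5, 1), (5, 2), (5, 3), (6, 0), (6, 1), (6, 2), (6, 3), (7, 0), (7, 1), (7, 2), (7, 3), (8, 0), (8, 1), (8, 2), (8, 3), (9, 0), (9, 1), (9, 2), (9, 3), (10, 0), (10, 1), (10, 2), (10, 3), (13, 0), (13, 1), (13, 2), (13, 3), (14, 0), (14, 1), (14, 2), (14, 3), (15, 0), (15, 1), (15, 2), (15, 3)]

Answer: 48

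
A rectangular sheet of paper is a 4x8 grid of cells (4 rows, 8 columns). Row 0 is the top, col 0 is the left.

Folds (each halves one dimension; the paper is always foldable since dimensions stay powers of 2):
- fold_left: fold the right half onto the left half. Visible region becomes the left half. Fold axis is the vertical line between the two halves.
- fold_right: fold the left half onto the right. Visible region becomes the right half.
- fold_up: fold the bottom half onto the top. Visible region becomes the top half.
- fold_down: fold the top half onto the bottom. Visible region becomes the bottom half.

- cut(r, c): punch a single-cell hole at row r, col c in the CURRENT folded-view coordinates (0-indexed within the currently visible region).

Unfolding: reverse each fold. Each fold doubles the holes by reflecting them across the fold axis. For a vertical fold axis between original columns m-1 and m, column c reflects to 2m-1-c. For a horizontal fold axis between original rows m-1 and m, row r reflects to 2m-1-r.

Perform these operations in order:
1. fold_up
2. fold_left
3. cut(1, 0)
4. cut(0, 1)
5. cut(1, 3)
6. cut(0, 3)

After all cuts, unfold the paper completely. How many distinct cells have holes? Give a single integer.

Answer: 16

Derivation:
Op 1 fold_up: fold axis h@2; visible region now rows[0,2) x cols[0,8) = 2x8
Op 2 fold_left: fold axis v@4; visible region now rows[0,2) x cols[0,4) = 2x4
Op 3 cut(1, 0): punch at orig (1,0); cuts so far [(1, 0)]; region rows[0,2) x cols[0,4) = 2x4
Op 4 cut(0, 1): punch at orig (0,1); cuts so far [(0, 1), (1, 0)]; region rows[0,2) x cols[0,4) = 2x4
Op 5 cut(1, 3): punch at orig (1,3); cuts so far [(0, 1), (1, 0), (1, 3)]; region rows[0,2) x cols[0,4) = 2x4
Op 6 cut(0, 3): punch at orig (0,3); cuts so far [(0, 1), (0, 3), (1, 0), (1, 3)]; region rows[0,2) x cols[0,4) = 2x4
Unfold 1 (reflect across v@4): 8 holes -> [(0, 1), (0, 3), (0, 4), (0, 6), (1, 0), (1, 3), (1, 4), (1, 7)]
Unfold 2 (reflect across h@2): 16 holes -> [(0, 1), (0, 3), (0, 4), (0, 6), (1, 0), (1, 3), (1, 4), (1, 7), (2, 0), (2, 3), (2, 4), (2, 7), (3, 1), (3, 3), (3, 4), (3, 6)]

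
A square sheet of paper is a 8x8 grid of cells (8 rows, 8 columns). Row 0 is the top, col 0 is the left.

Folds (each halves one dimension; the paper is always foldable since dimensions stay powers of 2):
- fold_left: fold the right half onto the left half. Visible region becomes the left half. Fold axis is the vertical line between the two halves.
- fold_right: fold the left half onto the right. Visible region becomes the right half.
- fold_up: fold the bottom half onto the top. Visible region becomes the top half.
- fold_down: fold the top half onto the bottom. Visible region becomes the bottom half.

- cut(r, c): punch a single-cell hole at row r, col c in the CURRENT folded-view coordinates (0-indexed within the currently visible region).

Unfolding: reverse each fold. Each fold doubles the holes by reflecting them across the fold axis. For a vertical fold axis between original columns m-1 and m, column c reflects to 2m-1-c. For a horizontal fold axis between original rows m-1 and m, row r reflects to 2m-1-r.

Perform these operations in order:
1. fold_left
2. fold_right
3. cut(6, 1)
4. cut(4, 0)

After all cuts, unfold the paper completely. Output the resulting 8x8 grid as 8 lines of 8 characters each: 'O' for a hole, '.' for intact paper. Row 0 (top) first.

Answer: ........
........
........
........
.OO..OO.
........
O..OO..O
........

Derivation:
Op 1 fold_left: fold axis v@4; visible region now rows[0,8) x cols[0,4) = 8x4
Op 2 fold_right: fold axis v@2; visible region now rows[0,8) x cols[2,4) = 8x2
Op 3 cut(6, 1): punch at orig (6,3); cuts so far [(6, 3)]; region rows[0,8) x cols[2,4) = 8x2
Op 4 cut(4, 0): punch at orig (4,2); cuts so far [(4, 2), (6, 3)]; region rows[0,8) x cols[2,4) = 8x2
Unfold 1 (reflect across v@2): 4 holes -> [(4, 1), (4, 2), (6, 0), (6, 3)]
Unfold 2 (reflect across v@4): 8 holes -> [(4, 1), (4, 2), (4, 5), (4, 6), (6, 0), (6, 3), (6, 4), (6, 7)]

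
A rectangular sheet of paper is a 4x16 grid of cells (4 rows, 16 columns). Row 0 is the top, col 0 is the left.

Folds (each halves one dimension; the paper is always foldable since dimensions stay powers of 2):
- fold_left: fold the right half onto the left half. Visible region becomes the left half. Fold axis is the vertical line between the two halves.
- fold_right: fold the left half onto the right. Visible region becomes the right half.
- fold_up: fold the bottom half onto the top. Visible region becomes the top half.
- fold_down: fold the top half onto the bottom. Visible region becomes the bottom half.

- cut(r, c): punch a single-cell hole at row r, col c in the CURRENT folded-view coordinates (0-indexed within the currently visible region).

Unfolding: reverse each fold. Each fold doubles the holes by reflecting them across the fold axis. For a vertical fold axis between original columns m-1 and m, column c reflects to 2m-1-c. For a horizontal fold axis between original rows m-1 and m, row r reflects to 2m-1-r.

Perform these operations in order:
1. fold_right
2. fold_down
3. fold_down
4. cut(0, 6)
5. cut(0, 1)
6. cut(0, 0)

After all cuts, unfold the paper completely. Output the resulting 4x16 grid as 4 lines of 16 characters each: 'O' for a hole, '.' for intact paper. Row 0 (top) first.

Answer: .O....OOOO....O.
.O....OOOO....O.
.O....OOOO....O.
.O....OOOO....O.

Derivation:
Op 1 fold_right: fold axis v@8; visible region now rows[0,4) x cols[8,16) = 4x8
Op 2 fold_down: fold axis h@2; visible region now rows[2,4) x cols[8,16) = 2x8
Op 3 fold_down: fold axis h@3; visible region now rows[3,4) x cols[8,16) = 1x8
Op 4 cut(0, 6): punch at orig (3,14); cuts so far [(3, 14)]; region rows[3,4) x cols[8,16) = 1x8
Op 5 cut(0, 1): punch at orig (3,9); cuts so far [(3, 9), (3, 14)]; region rows[3,4) x cols[8,16) = 1x8
Op 6 cut(0, 0): punch at orig (3,8); cuts so far [(3, 8), (3, 9), (3, 14)]; region rows[3,4) x cols[8,16) = 1x8
Unfold 1 (reflect across h@3): 6 holes -> [(2, 8), (2, 9), (2, 14), (3, 8), (3, 9), (3, 14)]
Unfold 2 (reflect across h@2): 12 holes -> [(0, 8), (0, 9), (0, 14), (1, 8), (1, 9), (1, 14), (2, 8), (2, 9), (2, 14), (3, 8), (3, 9), (3, 14)]
Unfold 3 (reflect across v@8): 24 holes -> [(0, 1), (0, 6), (0, 7), (0, 8), (0, 9), (0, 14), (1, 1), (1, 6), (1, 7), (1, 8), (1, 9), (1, 14), (2, 1), (2, 6), (2, 7), (2, 8), (2, 9), (2, 14), (3, 1), (3, 6), (3, 7), (3, 8), (3, 9), (3, 14)]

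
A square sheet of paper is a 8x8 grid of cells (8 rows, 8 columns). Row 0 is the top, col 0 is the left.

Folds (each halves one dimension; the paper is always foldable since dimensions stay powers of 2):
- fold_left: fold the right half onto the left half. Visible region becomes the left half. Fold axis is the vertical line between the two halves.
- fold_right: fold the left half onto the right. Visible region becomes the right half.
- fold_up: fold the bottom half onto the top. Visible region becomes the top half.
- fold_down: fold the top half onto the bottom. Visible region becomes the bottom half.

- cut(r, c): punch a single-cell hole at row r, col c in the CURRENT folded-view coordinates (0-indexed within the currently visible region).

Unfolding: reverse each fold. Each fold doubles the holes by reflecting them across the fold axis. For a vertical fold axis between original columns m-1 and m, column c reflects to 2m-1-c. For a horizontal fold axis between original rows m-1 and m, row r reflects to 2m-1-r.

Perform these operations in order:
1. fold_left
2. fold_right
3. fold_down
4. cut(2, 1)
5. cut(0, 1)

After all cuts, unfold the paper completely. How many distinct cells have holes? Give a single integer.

Answer: 16

Derivation:
Op 1 fold_left: fold axis v@4; visible region now rows[0,8) x cols[0,4) = 8x4
Op 2 fold_right: fold axis v@2; visible region now rows[0,8) x cols[2,4) = 8x2
Op 3 fold_down: fold axis h@4; visible region now rows[4,8) x cols[2,4) = 4x2
Op 4 cut(2, 1): punch at orig (6,3); cuts so far [(6, 3)]; region rows[4,8) x cols[2,4) = 4x2
Op 5 cut(0, 1): punch at orig (4,3); cuts so far [(4, 3), (6, 3)]; region rows[4,8) x cols[2,4) = 4x2
Unfold 1 (reflect across h@4): 4 holes -> [(1, 3), (3, 3), (4, 3), (6, 3)]
Unfold 2 (reflect across v@2): 8 holes -> [(1, 0), (1, 3), (3, 0), (3, 3), (4, 0), (4, 3), (6, 0), (6, 3)]
Unfold 3 (reflect across v@4): 16 holes -> [(1, 0), (1, 3), (1, 4), (1, 7), (3, 0), (3, 3), (3, 4), (3, 7), (4, 0), (4, 3), (4, 4), (4, 7), (6, 0), (6, 3), (6, 4), (6, 7)]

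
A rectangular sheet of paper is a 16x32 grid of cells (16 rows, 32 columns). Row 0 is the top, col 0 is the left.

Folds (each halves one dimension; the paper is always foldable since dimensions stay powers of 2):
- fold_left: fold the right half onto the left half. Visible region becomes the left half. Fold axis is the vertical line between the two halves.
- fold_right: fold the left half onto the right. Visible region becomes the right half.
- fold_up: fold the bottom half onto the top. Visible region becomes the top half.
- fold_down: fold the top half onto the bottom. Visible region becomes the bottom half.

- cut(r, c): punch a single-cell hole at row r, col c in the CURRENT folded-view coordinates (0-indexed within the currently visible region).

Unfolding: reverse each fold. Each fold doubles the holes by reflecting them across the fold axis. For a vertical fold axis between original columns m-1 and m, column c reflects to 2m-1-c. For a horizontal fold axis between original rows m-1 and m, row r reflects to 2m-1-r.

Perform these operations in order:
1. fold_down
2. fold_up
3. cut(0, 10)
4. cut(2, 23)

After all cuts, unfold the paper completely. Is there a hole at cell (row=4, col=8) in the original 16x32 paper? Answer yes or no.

Answer: no

Derivation:
Op 1 fold_down: fold axis h@8; visible region now rows[8,16) x cols[0,32) = 8x32
Op 2 fold_up: fold axis h@12; visible region now rows[8,12) x cols[0,32) = 4x32
Op 3 cut(0, 10): punch at orig (8,10); cuts so far [(8, 10)]; region rows[8,12) x cols[0,32) = 4x32
Op 4 cut(2, 23): punch at orig (10,23); cuts so far [(8, 10), (10, 23)]; region rows[8,12) x cols[0,32) = 4x32
Unfold 1 (reflect across h@12): 4 holes -> [(8, 10), (10, 23), (13, 23), (15, 10)]
Unfold 2 (reflect across h@8): 8 holes -> [(0, 10), (2, 23), (5, 23), (7, 10), (8, 10), (10, 23), (13, 23), (15, 10)]
Holes: [(0, 10), (2, 23), (5, 23), (7, 10), (8, 10), (10, 23), (13, 23), (15, 10)]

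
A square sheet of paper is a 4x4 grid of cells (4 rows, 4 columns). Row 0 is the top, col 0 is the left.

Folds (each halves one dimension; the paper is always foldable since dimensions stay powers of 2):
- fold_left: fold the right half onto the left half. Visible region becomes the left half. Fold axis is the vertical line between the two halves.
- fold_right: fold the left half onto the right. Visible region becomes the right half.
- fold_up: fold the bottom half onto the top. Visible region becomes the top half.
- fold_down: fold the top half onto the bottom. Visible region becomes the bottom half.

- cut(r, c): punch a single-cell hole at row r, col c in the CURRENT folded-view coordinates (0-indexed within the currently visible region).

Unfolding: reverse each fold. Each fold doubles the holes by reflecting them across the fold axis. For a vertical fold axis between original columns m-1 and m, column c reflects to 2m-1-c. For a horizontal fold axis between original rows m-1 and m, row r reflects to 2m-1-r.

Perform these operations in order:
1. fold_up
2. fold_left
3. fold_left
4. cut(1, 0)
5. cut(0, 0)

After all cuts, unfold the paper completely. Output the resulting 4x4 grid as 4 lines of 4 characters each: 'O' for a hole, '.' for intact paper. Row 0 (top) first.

Op 1 fold_up: fold axis h@2; visible region now rows[0,2) x cols[0,4) = 2x4
Op 2 fold_left: fold axis v@2; visible region now rows[0,2) x cols[0,2) = 2x2
Op 3 fold_left: fold axis v@1; visible region now rows[0,2) x cols[0,1) = 2x1
Op 4 cut(1, 0): punch at orig (1,0); cuts so far [(1, 0)]; region rows[0,2) x cols[0,1) = 2x1
Op 5 cut(0, 0): punch at orig (0,0); cuts so far [(0, 0), (1, 0)]; region rows[0,2) x cols[0,1) = 2x1
Unfold 1 (reflect across v@1): 4 holes -> [(0, 0), (0, 1), (1, 0), (1, 1)]
Unfold 2 (reflect across v@2): 8 holes -> [(0, 0), (0, 1), (0, 2), (0, 3), (1, 0), (1, 1), (1, 2), (1, 3)]
Unfold 3 (reflect across h@2): 16 holes -> [(0, 0), (0, 1), (0, 2), (0, 3), (1, 0), (1, 1), (1, 2), (1, 3), (2, 0), (2, 1), (2, 2), (2, 3), (3, 0), (3, 1), (3, 2), (3, 3)]

Answer: OOOO
OOOO
OOOO
OOOO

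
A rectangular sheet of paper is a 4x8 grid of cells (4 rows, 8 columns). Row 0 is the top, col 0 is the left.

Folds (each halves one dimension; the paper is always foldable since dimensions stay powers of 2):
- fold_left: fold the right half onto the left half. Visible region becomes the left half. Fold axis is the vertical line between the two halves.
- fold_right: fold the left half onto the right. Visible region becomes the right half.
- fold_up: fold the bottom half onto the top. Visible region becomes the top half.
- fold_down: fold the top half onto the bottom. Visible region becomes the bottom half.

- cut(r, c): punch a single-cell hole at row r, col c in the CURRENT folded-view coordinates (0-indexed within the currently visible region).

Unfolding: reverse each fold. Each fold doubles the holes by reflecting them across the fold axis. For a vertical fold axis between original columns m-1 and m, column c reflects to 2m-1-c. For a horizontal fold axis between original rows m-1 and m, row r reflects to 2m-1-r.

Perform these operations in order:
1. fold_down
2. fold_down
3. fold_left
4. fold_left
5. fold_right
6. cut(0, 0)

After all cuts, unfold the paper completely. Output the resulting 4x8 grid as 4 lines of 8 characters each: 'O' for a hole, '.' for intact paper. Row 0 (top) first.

Op 1 fold_down: fold axis h@2; visible region now rows[2,4) x cols[0,8) = 2x8
Op 2 fold_down: fold axis h@3; visible region now rows[3,4) x cols[0,8) = 1x8
Op 3 fold_left: fold axis v@4; visible region now rows[3,4) x cols[0,4) = 1x4
Op 4 fold_left: fold axis v@2; visible region now rows[3,4) x cols[0,2) = 1x2
Op 5 fold_right: fold axis v@1; visible region now rows[3,4) x cols[1,2) = 1x1
Op 6 cut(0, 0): punch at orig (3,1); cuts so far [(3, 1)]; region rows[3,4) x cols[1,2) = 1x1
Unfold 1 (reflect across v@1): 2 holes -> [(3, 0), (3, 1)]
Unfold 2 (reflect across v@2): 4 holes -> [(3, 0), (3, 1), (3, 2), (3, 3)]
Unfold 3 (reflect across v@4): 8 holes -> [(3, 0), (3, 1), (3, 2), (3, 3), (3, 4), (3, 5), (3, 6), (3, 7)]
Unfold 4 (reflect across h@3): 16 holes -> [(2, 0), (2, 1), (2, 2), (2, 3), (2, 4), (2, 5), (2, 6), (2, 7), (3, 0), (3, 1), (3, 2), (3, 3), (3, 4), (3, 5), (3, 6), (3, 7)]
Unfold 5 (reflect across h@2): 32 holes -> [(0, 0), (0, 1), (0, 2), (0, 3), (0, 4), (0, 5), (0, 6), (0, 7), (1, 0), (1, 1), (1, 2), (1, 3), (1, 4), (1, 5), (1, 6), (1, 7), (2, 0), (2, 1), (2, 2), (2, 3), (2, 4), (2, 5), (2, 6), (2, 7), (3, 0), (3, 1), (3, 2), (3, 3), (3, 4), (3, 5), (3, 6), (3, 7)]

Answer: OOOOOOOO
OOOOOOOO
OOOOOOOO
OOOOOOOO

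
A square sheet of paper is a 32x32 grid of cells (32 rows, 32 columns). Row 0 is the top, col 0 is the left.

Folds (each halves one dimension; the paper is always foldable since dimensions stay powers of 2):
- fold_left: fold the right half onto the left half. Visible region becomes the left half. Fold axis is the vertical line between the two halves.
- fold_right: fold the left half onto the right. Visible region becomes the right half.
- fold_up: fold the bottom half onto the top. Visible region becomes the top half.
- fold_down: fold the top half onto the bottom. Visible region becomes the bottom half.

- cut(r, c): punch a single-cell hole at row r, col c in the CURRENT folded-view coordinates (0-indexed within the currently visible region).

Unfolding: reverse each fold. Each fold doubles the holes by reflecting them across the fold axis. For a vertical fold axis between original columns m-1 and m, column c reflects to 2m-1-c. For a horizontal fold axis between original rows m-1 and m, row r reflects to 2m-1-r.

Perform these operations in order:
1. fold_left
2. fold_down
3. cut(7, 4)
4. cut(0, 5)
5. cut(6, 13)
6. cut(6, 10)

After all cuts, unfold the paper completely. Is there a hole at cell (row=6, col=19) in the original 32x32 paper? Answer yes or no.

Op 1 fold_left: fold axis v@16; visible region now rows[0,32) x cols[0,16) = 32x16
Op 2 fold_down: fold axis h@16; visible region now rows[16,32) x cols[0,16) = 16x16
Op 3 cut(7, 4): punch at orig (23,4); cuts so far [(23, 4)]; region rows[16,32) x cols[0,16) = 16x16
Op 4 cut(0, 5): punch at orig (16,5); cuts so far [(16, 5), (23, 4)]; region rows[16,32) x cols[0,16) = 16x16
Op 5 cut(6, 13): punch at orig (22,13); cuts so far [(16, 5), (22, 13), (23, 4)]; region rows[16,32) x cols[0,16) = 16x16
Op 6 cut(6, 10): punch at orig (22,10); cuts so far [(16, 5), (22, 10), (22, 13), (23, 4)]; region rows[16,32) x cols[0,16) = 16x16
Unfold 1 (reflect across h@16): 8 holes -> [(8, 4), (9, 10), (9, 13), (15, 5), (16, 5), (22, 10), (22, 13), (23, 4)]
Unfold 2 (reflect across v@16): 16 holes -> [(8, 4), (8, 27), (9, 10), (9, 13), (9, 18), (9, 21), (15, 5), (15, 26), (16, 5), (16, 26), (22, 10), (22, 13), (22, 18), (22, 21), (23, 4), (23, 27)]
Holes: [(8, 4), (8, 27), (9, 10), (9, 13), (9, 18), (9, 21), (15, 5), (15, 26), (16, 5), (16, 26), (22, 10), (22, 13), (22, 18), (22, 21), (23, 4), (23, 27)]

Answer: no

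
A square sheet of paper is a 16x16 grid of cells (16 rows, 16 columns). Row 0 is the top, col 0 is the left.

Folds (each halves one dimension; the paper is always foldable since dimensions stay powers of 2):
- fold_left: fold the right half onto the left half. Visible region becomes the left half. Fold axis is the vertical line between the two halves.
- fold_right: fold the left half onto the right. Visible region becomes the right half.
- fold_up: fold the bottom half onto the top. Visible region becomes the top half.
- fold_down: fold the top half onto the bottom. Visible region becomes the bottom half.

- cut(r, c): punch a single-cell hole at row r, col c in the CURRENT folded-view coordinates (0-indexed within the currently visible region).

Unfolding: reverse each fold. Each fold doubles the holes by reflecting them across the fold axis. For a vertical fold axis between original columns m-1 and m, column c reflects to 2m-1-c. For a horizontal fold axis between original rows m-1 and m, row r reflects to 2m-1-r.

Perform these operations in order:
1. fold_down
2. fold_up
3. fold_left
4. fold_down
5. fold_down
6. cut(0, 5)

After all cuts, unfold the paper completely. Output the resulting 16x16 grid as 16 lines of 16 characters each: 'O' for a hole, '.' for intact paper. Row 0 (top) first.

Op 1 fold_down: fold axis h@8; visible region now rows[8,16) x cols[0,16) = 8x16
Op 2 fold_up: fold axis h@12; visible region now rows[8,12) x cols[0,16) = 4x16
Op 3 fold_left: fold axis v@8; visible region now rows[8,12) x cols[0,8) = 4x8
Op 4 fold_down: fold axis h@10; visible region now rows[10,12) x cols[0,8) = 2x8
Op 5 fold_down: fold axis h@11; visible region now rows[11,12) x cols[0,8) = 1x8
Op 6 cut(0, 5): punch at orig (11,5); cuts so far [(11, 5)]; region rows[11,12) x cols[0,8) = 1x8
Unfold 1 (reflect across h@11): 2 holes -> [(10, 5), (11, 5)]
Unfold 2 (reflect across h@10): 4 holes -> [(8, 5), (9, 5), (10, 5), (11, 5)]
Unfold 3 (reflect across v@8): 8 holes -> [(8, 5), (8, 10), (9, 5), (9, 10), (10, 5), (10, 10), (11, 5), (11, 10)]
Unfold 4 (reflect across h@12): 16 holes -> [(8, 5), (8, 10), (9, 5), (9, 10), (10, 5), (10, 10), (11, 5), (11, 10), (12, 5), (12, 10), (13, 5), (13, 10), (14, 5), (14, 10), (15, 5), (15, 10)]
Unfold 5 (reflect across h@8): 32 holes -> [(0, 5), (0, 10), (1, 5), (1, 10), (2, 5), (2, 10), (3, 5), (3, 10), (4, 5), (4, 10), (5, 5), (5, 10), (6, 5), (6, 10), (7, 5), (7, 10), (8, 5), (8, 10), (9, 5), (9, 10), (10, 5), (10, 10), (11, 5), (11, 10), (12, 5), (12, 10), (13, 5), (13, 10), (14, 5), (14, 10), (15, 5), (15, 10)]

Answer: .....O....O.....
.....O....O.....
.....O....O.....
.....O....O.....
.....O....O.....
.....O....O.....
.....O....O.....
.....O....O.....
.....O....O.....
.....O....O.....
.....O....O.....
.....O....O.....
.....O....O.....
.....O....O.....
.....O....O.....
.....O....O.....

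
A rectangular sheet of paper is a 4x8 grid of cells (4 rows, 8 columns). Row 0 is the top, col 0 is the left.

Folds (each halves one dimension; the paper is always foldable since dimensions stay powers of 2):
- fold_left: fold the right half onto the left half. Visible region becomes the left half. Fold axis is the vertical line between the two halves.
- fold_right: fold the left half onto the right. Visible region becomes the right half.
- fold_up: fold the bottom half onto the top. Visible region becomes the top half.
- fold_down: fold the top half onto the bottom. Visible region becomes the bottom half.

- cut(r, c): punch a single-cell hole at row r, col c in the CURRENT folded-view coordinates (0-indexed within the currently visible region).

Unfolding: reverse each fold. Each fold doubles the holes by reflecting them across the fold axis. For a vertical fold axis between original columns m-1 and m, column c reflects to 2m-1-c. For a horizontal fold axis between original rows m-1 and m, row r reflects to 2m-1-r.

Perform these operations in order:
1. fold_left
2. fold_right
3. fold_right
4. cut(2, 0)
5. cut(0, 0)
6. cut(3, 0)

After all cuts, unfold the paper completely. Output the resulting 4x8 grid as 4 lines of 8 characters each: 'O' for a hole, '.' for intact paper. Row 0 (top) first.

Answer: OOOOOOOO
........
OOOOOOOO
OOOOOOOO

Derivation:
Op 1 fold_left: fold axis v@4; visible region now rows[0,4) x cols[0,4) = 4x4
Op 2 fold_right: fold axis v@2; visible region now rows[0,4) x cols[2,4) = 4x2
Op 3 fold_right: fold axis v@3; visible region now rows[0,4) x cols[3,4) = 4x1
Op 4 cut(2, 0): punch at orig (2,3); cuts so far [(2, 3)]; region rows[0,4) x cols[3,4) = 4x1
Op 5 cut(0, 0): punch at orig (0,3); cuts so far [(0, 3), (2, 3)]; region rows[0,4) x cols[3,4) = 4x1
Op 6 cut(3, 0): punch at orig (3,3); cuts so far [(0, 3), (2, 3), (3, 3)]; region rows[0,4) x cols[3,4) = 4x1
Unfold 1 (reflect across v@3): 6 holes -> [(0, 2), (0, 3), (2, 2), (2, 3), (3, 2), (3, 3)]
Unfold 2 (reflect across v@2): 12 holes -> [(0, 0), (0, 1), (0, 2), (0, 3), (2, 0), (2, 1), (2, 2), (2, 3), (3, 0), (3, 1), (3, 2), (3, 3)]
Unfold 3 (reflect across v@4): 24 holes -> [(0, 0), (0, 1), (0, 2), (0, 3), (0, 4), (0, 5), (0, 6), (0, 7), (2, 0), (2, 1), (2, 2), (2, 3), (2, 4), (2, 5), (2, 6), (2, 7), (3, 0), (3, 1), (3, 2), (3, 3), (3, 4), (3, 5), (3, 6), (3, 7)]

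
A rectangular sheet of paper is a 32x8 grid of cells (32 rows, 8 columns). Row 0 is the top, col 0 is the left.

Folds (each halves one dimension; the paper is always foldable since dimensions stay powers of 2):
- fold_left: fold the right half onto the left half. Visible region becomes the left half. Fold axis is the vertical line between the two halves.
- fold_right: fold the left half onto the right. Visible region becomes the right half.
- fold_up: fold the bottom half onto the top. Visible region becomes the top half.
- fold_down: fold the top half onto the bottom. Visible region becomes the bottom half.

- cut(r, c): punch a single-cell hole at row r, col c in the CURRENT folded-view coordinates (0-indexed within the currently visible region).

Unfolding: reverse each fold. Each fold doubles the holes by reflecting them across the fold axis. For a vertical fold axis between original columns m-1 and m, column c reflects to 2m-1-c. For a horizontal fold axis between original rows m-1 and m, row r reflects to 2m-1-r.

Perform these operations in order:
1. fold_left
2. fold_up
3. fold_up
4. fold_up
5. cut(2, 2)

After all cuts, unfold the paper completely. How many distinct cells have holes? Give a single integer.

Answer: 16

Derivation:
Op 1 fold_left: fold axis v@4; visible region now rows[0,32) x cols[0,4) = 32x4
Op 2 fold_up: fold axis h@16; visible region now rows[0,16) x cols[0,4) = 16x4
Op 3 fold_up: fold axis h@8; visible region now rows[0,8) x cols[0,4) = 8x4
Op 4 fold_up: fold axis h@4; visible region now rows[0,4) x cols[0,4) = 4x4
Op 5 cut(2, 2): punch at orig (2,2); cuts so far [(2, 2)]; region rows[0,4) x cols[0,4) = 4x4
Unfold 1 (reflect across h@4): 2 holes -> [(2, 2), (5, 2)]
Unfold 2 (reflect across h@8): 4 holes -> [(2, 2), (5, 2), (10, 2), (13, 2)]
Unfold 3 (reflect across h@16): 8 holes -> [(2, 2), (5, 2), (10, 2), (13, 2), (18, 2), (21, 2), (26, 2), (29, 2)]
Unfold 4 (reflect across v@4): 16 holes -> [(2, 2), (2, 5), (5, 2), (5, 5), (10, 2), (10, 5), (13, 2), (13, 5), (18, 2), (18, 5), (21, 2), (21, 5), (26, 2), (26, 5), (29, 2), (29, 5)]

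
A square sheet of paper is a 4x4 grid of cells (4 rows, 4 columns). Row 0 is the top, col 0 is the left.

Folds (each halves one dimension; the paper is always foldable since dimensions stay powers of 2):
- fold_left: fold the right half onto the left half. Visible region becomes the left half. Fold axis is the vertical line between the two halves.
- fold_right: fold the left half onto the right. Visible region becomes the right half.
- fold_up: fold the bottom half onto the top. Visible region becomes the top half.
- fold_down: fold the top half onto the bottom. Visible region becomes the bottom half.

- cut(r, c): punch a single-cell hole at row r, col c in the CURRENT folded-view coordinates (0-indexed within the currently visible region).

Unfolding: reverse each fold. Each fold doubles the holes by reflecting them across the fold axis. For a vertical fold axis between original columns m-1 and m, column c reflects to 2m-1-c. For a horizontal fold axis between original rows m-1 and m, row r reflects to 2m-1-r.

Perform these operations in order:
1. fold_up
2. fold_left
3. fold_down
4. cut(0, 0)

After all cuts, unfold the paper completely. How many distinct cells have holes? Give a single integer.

Answer: 8

Derivation:
Op 1 fold_up: fold axis h@2; visible region now rows[0,2) x cols[0,4) = 2x4
Op 2 fold_left: fold axis v@2; visible region now rows[0,2) x cols[0,2) = 2x2
Op 3 fold_down: fold axis h@1; visible region now rows[1,2) x cols[0,2) = 1x2
Op 4 cut(0, 0): punch at orig (1,0); cuts so far [(1, 0)]; region rows[1,2) x cols[0,2) = 1x2
Unfold 1 (reflect across h@1): 2 holes -> [(0, 0), (1, 0)]
Unfold 2 (reflect across v@2): 4 holes -> [(0, 0), (0, 3), (1, 0), (1, 3)]
Unfold 3 (reflect across h@2): 8 holes -> [(0, 0), (0, 3), (1, 0), (1, 3), (2, 0), (2, 3), (3, 0), (3, 3)]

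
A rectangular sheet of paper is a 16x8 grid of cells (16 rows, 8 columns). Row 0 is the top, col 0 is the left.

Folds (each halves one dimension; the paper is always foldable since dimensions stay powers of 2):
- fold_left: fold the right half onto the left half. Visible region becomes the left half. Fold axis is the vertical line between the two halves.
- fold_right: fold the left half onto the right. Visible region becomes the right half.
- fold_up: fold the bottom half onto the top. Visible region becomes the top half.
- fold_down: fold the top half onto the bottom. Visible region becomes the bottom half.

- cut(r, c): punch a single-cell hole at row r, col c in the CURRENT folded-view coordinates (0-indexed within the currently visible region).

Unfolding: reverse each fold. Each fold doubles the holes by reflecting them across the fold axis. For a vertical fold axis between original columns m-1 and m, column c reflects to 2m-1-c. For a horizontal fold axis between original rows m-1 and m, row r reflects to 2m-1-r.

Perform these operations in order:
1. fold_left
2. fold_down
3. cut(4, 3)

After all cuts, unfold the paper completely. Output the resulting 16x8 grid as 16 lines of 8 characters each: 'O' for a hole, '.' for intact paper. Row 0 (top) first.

Answer: ........
........
........
...OO...
........
........
........
........
........
........
........
........
...OO...
........
........
........

Derivation:
Op 1 fold_left: fold axis v@4; visible region now rows[0,16) x cols[0,4) = 16x4
Op 2 fold_down: fold axis h@8; visible region now rows[8,16) x cols[0,4) = 8x4
Op 3 cut(4, 3): punch at orig (12,3); cuts so far [(12, 3)]; region rows[8,16) x cols[0,4) = 8x4
Unfold 1 (reflect across h@8): 2 holes -> [(3, 3), (12, 3)]
Unfold 2 (reflect across v@4): 4 holes -> [(3, 3), (3, 4), (12, 3), (12, 4)]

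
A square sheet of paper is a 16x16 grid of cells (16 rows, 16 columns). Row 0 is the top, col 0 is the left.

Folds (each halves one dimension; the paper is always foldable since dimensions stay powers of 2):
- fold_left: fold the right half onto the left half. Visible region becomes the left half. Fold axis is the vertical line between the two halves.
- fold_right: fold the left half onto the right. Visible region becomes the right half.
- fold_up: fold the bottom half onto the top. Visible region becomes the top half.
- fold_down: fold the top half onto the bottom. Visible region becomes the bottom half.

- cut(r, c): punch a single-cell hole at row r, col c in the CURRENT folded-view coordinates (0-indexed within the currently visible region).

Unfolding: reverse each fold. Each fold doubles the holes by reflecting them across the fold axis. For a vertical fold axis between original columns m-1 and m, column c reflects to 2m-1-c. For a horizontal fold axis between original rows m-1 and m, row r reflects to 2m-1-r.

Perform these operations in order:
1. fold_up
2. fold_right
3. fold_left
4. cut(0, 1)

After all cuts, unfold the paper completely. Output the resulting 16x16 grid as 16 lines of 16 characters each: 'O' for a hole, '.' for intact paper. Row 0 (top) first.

Op 1 fold_up: fold axis h@8; visible region now rows[0,8) x cols[0,16) = 8x16
Op 2 fold_right: fold axis v@8; visible region now rows[0,8) x cols[8,16) = 8x8
Op 3 fold_left: fold axis v@12; visible region now rows[0,8) x cols[8,12) = 8x4
Op 4 cut(0, 1): punch at orig (0,9); cuts so far [(0, 9)]; region rows[0,8) x cols[8,12) = 8x4
Unfold 1 (reflect across v@12): 2 holes -> [(0, 9), (0, 14)]
Unfold 2 (reflect across v@8): 4 holes -> [(0, 1), (0, 6), (0, 9), (0, 14)]
Unfold 3 (reflect across h@8): 8 holes -> [(0, 1), (0, 6), (0, 9), (0, 14), (15, 1), (15, 6), (15, 9), (15, 14)]

Answer: .O....O..O....O.
................
................
................
................
................
................
................
................
................
................
................
................
................
................
.O....O..O....O.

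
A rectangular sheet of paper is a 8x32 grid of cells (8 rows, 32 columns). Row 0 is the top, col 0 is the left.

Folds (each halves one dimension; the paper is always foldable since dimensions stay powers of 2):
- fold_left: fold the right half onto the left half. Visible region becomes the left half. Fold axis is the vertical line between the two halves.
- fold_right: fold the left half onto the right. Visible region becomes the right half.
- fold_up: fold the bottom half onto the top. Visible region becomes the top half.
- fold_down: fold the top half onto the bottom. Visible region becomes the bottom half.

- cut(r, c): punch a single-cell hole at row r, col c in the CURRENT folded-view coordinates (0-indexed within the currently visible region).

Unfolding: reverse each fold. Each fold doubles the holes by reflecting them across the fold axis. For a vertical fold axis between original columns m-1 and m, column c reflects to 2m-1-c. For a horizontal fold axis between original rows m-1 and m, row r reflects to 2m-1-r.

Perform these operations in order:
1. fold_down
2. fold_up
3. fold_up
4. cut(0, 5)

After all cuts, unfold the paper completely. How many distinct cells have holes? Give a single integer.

Answer: 8

Derivation:
Op 1 fold_down: fold axis h@4; visible region now rows[4,8) x cols[0,32) = 4x32
Op 2 fold_up: fold axis h@6; visible region now rows[4,6) x cols[0,32) = 2x32
Op 3 fold_up: fold axis h@5; visible region now rows[4,5) x cols[0,32) = 1x32
Op 4 cut(0, 5): punch at orig (4,5); cuts so far [(4, 5)]; region rows[4,5) x cols[0,32) = 1x32
Unfold 1 (reflect across h@5): 2 holes -> [(4, 5), (5, 5)]
Unfold 2 (reflect across h@6): 4 holes -> [(4, 5), (5, 5), (6, 5), (7, 5)]
Unfold 3 (reflect across h@4): 8 holes -> [(0, 5), (1, 5), (2, 5), (3, 5), (4, 5), (5, 5), (6, 5), (7, 5)]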